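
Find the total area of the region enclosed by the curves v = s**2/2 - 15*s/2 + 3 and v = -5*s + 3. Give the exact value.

Set the curves equal: s**2/2 - 15*s/2 + 3 = -5*s + 3, so s**2/2 - 5*s/2 = 0, which factors as s*(s - 5)/2 = 0. The curves meet at s = 0, 5.
On [0, 5], v = -5*s + 3 is on top; that piece has area ∫[0,5] (-(s**2/2 - 5*s/2)) ds = 125/12.

125/12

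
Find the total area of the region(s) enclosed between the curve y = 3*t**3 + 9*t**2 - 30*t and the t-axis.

1221/4

The curve meets the t-axis where 3*t**3 + 9*t**2 - 30*t = 0, i.e. 3*t*(t - 2)*(t + 5) = 0, at t = -5, 0, 2.
On [-5, 0] the curve lies above the axis; ∫[-5,0] (3*t**3 + 9*t**2 - 30*t) dt = 1125/4, giving area 1125/4.
On [0, 2] the curve lies below the axis; ∫[0,2] (3*t**3 + 9*t**2 - 30*t) dt = -24, giving area 24.
Total area = 1125/4 + 24 = 1221/4.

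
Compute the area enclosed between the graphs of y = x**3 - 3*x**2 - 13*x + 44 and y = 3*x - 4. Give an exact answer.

517/2

Set the curves equal: x**3 - 3*x**2 - 13*x + 44 = 3*x - 4, so x**3 - 3*x**2 - 16*x + 48 = 0, which factors as (x - 4)*(x - 3)*(x + 4) = 0. The curves meet at x = -4, 3, 4.
On [-4, 3], y = x**3 - 3*x**2 - 13*x + 44 is on top; that piece has area ∫[-4,3] (x**3 - 3*x**2 - 16*x + 48) dx = 1029/4.
On [3, 4], y = 3*x - 4 is on top; that piece has area ∫[3,4] (-(x**3 - 3*x**2 - 16*x + 48)) dx = 5/4.
Total enclosed area = 1029/4 + 5/4 = 517/2.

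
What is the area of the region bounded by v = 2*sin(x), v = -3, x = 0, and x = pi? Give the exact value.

4 + 3*pi

On [0, pi], (2*sin(x)) - (-3) = 2*sin(x) + 3 is ≥ 0 throughout, so the area is a single integral of |2*sin(x) + 3|.
∫[0,pi] (2*sin(x) + 3) dx = 4 + 3*pi.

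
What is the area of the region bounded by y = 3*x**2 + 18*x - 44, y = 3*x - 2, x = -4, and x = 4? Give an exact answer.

The difference (3*x**2 + 18*x - 44) - (3*x - 2) = 3*x**2 + 15*x - 42 changes sign at x = 2 inside [-4, 4], so split the integral there.
∫[-4,2] (3*x**2 + 15*x - 42) dx = -270; the area of that piece is 270.
∫[2,4] (3*x**2 + 15*x - 42) dx = 62.
Total area = 270 + 62 = 332.

332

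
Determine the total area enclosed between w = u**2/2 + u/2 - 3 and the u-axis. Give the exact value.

The curve meets the u-axis where u**2/2 + u/2 - 3 = 0, i.e. (u - 2)*(u + 3)/2 = 0, at u = -3, 2.
On [-3, 2] the curve lies below the axis; ∫[-3,2] (u**2/2 + u/2 - 3) du = -125/12, giving area 125/12.

125/12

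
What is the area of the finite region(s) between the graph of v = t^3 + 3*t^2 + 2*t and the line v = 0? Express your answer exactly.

1/2

The curve meets the t-axis where t^3 + 3*t^2 + 2*t = 0, i.e. t*(t + 1)*(t + 2) = 0, at t = -2, -1, 0.
On [-2, -1] the curve lies above the axis; ∫[-2,-1] (t^3 + 3*t^2 + 2*t) dt = 1/4, giving area 1/4.
On [-1, 0] the curve lies below the axis; ∫[-1,0] (t^3 + 3*t^2 + 2*t) dt = -1/4, giving area 1/4.
Total area = 1/4 + 1/4 = 1/2.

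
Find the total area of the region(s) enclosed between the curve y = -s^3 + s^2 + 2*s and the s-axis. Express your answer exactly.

The curve meets the s-axis where -s^3 + s^2 + 2*s = 0, i.e. -s*(s - 2)*(s + 1) = 0, at s = -1, 0, 2.
On [-1, 0] the curve lies below the axis; ∫[-1,0] (-s^3 + s^2 + 2*s) ds = -5/12, giving area 5/12.
On [0, 2] the curve lies above the axis; ∫[0,2] (-s^3 + s^2 + 2*s) ds = 8/3, giving area 8/3.
Total area = 5/12 + 8/3 = 37/12.

37/12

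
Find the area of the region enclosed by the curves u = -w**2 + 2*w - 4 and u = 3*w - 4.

Both boundary curves give u as a function of w, so integrate with respect to w. Setting them equal: -w**2 - w = 0, i.e. -w*(w + 1) = 0, so they meet at w = -1, 0.
For w in [-1, 0], u = -w**2 + 2*w - 4 is on the right; area = ∫[-1,0] (-w**2 - w) dw = 1/6.

1/6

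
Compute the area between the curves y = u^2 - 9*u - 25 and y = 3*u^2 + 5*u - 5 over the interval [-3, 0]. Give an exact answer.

59/3

The difference (u^2 - 9*u - 25) - (3*u^2 + 5*u - 5) = -2*u^2 - 14*u - 20 changes sign at u = -2 inside [-3, 0], so split the integral there.
∫[-3,-2] (-2*u^2 - 14*u - 20) du = 7/3.
∫[-2,0] (-2*u^2 - 14*u - 20) du = -52/3; the area of that piece is 52/3.
Total area = 7/3 + 52/3 = 59/3.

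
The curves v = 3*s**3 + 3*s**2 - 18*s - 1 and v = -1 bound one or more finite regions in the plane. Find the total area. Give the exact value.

Set the curves equal: 3*s**3 + 3*s**2 - 18*s - 1 = -1, so 3*s**3 + 3*s**2 - 18*s = 0, which factors as 3*s*(s - 2)*(s + 3) = 0. The curves meet at s = -3, 0, 2.
On [-3, 0], v = 3*s**3 + 3*s**2 - 18*s - 1 is on top; that piece has area ∫[-3,0] (3*s**3 + 3*s**2 - 18*s) ds = 189/4.
On [0, 2], v = -1 is on top; that piece has area ∫[0,2] (-(3*s**3 + 3*s**2 - 18*s)) ds = 16.
Total enclosed area = 189/4 + 16 = 253/4.

253/4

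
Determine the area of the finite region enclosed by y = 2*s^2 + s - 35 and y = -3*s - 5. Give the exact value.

512/3

Set the curves equal: 2*s^2 + s - 35 = -3*s - 5, so 2*s^2 + 4*s - 30 = 0, which factors as 2*(s - 3)*(s + 5) = 0. The curves meet at s = -5, 3.
On [-5, 3], y = -3*s - 5 is on top; that piece has area ∫[-5,3] (-(2*s^2 + 4*s - 30)) ds = 512/3.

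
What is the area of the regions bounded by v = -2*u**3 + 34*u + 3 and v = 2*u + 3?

256

Set the curves equal: -2*u**3 + 34*u + 3 = 2*u + 3, so -2*u**3 + 32*u = 0, which factors as -2*u*(u - 4)*(u + 4) = 0. The curves meet at u = -4, 0, 4.
On [-4, 0], v = 2*u + 3 is on top; that piece has area ∫[-4,0] (-(-2*u**3 + 32*u)) du = 128.
On [0, 4], v = -2*u**3 + 34*u + 3 is on top; that piece has area ∫[0,4] (-2*u**3 + 32*u) du = 128.
Total enclosed area = 128 + 128 = 256.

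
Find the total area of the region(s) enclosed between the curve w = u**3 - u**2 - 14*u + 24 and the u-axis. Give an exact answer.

1741/12

The curve meets the u-axis where u**3 - u**2 - 14*u + 24 = 0, i.e. (u - 3)*(u - 2)*(u + 4) = 0, at u = -4, 2, 3.
On [-4, 2] the curve lies above the axis; ∫[-4,2] (u**3 - u**2 - 14*u + 24) du = 144, giving area 144.
On [2, 3] the curve lies below the axis; ∫[2,3] (u**3 - u**2 - 14*u + 24) du = -13/12, giving area 13/12.
Total area = 144 + 13/12 = 1741/12.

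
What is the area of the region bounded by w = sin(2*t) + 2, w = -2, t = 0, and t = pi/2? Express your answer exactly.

On [0, pi/2], (sin(2*t) + 2) - (-2) = sin(2*t) + 4 is ≥ 0 throughout, so the area is a single integral of |sin(2*t) + 4|.
∫[0,pi/2] (sin(2*t) + 4) dt = 1 + 2*pi.

1 + 2*pi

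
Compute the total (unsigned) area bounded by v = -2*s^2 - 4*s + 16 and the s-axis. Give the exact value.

72

The curve meets the s-axis where -2*s^2 - 4*s + 16 = 0, i.e. -2*(s - 2)*(s + 4) = 0, at s = -4, 2.
On [-4, 2] the curve lies above the axis; ∫[-4,2] (-2*s^2 - 4*s + 16) ds = 72, giving area 72.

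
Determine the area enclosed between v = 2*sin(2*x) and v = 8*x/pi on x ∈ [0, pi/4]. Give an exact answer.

1 - pi/4

On [0, pi/4], (2*sin(2*x)) - (8*x/pi) = -8*x/pi + 2*sin(2*x) is ≥ 0 throughout, so the area is a single integral of |-8*x/pi + 2*sin(2*x)|.
∫[0,pi/4] (-8*x/pi + 2*sin(2*x)) dx = 1 - pi/4.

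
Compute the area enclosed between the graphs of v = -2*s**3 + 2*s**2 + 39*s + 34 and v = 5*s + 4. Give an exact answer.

1136/3

Set the curves equal: -2*s**3 + 2*s**2 + 39*s + 34 = 5*s + 4, so -2*s**3 + 2*s**2 + 34*s + 30 = 0, which factors as -2*(s - 5)*(s + 1)*(s + 3) = 0. The curves meet at s = -3, -1, 5.
On [-3, -1], v = 5*s + 4 is on top; that piece has area ∫[-3,-1] (-(-2*s**3 + 2*s**2 + 34*s + 30)) ds = 56/3.
On [-1, 5], v = -2*s**3 + 2*s**2 + 39*s + 34 is on top; that piece has area ∫[-1,5] (-2*s**3 + 2*s**2 + 34*s + 30) ds = 360.
Total enclosed area = 56/3 + 360 = 1136/3.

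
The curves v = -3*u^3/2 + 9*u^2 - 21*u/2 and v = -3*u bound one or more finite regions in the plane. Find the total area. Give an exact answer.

Set the curves equal: -3*u^3/2 + 9*u^2 - 21*u/2 = -3*u, so -3*u^3/2 + 9*u^2 - 15*u/2 = 0, which factors as -3*u*(u - 5)*(u - 1)/2 = 0. The curves meet at u = 0, 1, 5.
On [0, 1], v = -3*u is on top; that piece has area ∫[0,1] (-(-3*u^3/2 + 9*u^2 - 15*u/2)) du = 9/8.
On [1, 5], v = -3*u^3/2 + 9*u^2 - 21*u/2 is on top; that piece has area ∫[1,5] (-3*u^3/2 + 9*u^2 - 15*u/2) du = 48.
Total enclosed area = 9/8 + 48 = 393/8.

393/8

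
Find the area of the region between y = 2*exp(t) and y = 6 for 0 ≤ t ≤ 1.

8 - 2*exp(1)

On [0, 1], (2*exp(t)) - (6) = 2*exp(t) - 6 is ≤ 0 throughout, so the area is a single integral of |2*exp(t) - 6|.
∫[0,1] (2*exp(t) - 6) dt = -8 + 2*exp(1); the area of that piece is 8 - 2*exp(1).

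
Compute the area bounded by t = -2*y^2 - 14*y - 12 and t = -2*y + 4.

Both boundary curves give t as a function of y, so integrate with respect to y. Setting them equal: -2*y^2 - 12*y - 16 = 0, i.e. -2*(y + 2)*(y + 4) = 0, so they meet at y = -4, -2.
For y in [-4, -2], t = -2*y^2 - 14*y - 12 is on the right; area = ∫[-4,-2] (-2*y^2 - 12*y - 16) dy = 8/3.

8/3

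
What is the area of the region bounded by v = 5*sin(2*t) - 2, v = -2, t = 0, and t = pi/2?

5

On [0, pi/2], (5*sin(2*t) - 2) - (-2) = 5*sin(2*t) is ≥ 0 throughout, so the area is a single integral of |5*sin(2*t)|.
∫[0,pi/2] (5*sin(2*t)) dt = 5.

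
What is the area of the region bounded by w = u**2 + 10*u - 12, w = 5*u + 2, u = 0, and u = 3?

The difference (u**2 + 10*u - 12) - (5*u + 2) = u**2 + 5*u - 14 changes sign at u = 2 inside [0, 3], so split the integral there.
∫[0,2] (u**2 + 5*u - 14) du = -46/3; the area of that piece is 46/3.
∫[2,3] (u**2 + 5*u - 14) du = 29/6.
Total area = 46/3 + 29/6 = 121/6.

121/6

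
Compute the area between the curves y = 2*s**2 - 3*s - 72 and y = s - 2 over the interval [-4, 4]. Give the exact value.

On [-4, 4], (2*s**2 - 3*s - 72) - (s - 2) = 2*s**2 - 4*s - 70 is ≤ 0 throughout, so the area is a single integral of |2*s**2 - 4*s - 70|.
∫[-4,4] (2*s**2 - 4*s - 70) ds = -1424/3; the area of that piece is 1424/3.

1424/3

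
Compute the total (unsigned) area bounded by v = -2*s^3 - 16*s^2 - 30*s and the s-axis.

The curve meets the s-axis where -2*s^3 - 16*s^2 - 30*s = 0, i.e. -2*s*(s + 3)*(s + 5) = 0, at s = -5, -3, 0.
On [-5, -3] the curve lies below the axis; ∫[-5,-3] (-2*s^3 - 16*s^2 - 30*s) ds = -32/3, giving area 32/3.
On [-3, 0] the curve lies above the axis; ∫[-3,0] (-2*s^3 - 16*s^2 - 30*s) ds = 63/2, giving area 63/2.
Total area = 32/3 + 63/2 = 253/6.

253/6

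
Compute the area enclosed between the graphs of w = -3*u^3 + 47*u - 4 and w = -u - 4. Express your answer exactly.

384

Set the curves equal: -3*u^3 + 47*u - 4 = -u - 4, so -3*u^3 + 48*u = 0, which factors as -3*u*(u - 4)*(u + 4) = 0. The curves meet at u = -4, 0, 4.
On [-4, 0], w = -u - 4 is on top; that piece has area ∫[-4,0] (-(-3*u^3 + 48*u)) du = 192.
On [0, 4], w = -3*u^3 + 47*u - 4 is on top; that piece has area ∫[0,4] (-3*u^3 + 48*u) du = 192.
Total enclosed area = 192 + 192 = 384.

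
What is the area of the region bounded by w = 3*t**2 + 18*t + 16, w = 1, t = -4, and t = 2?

The difference (3*t**2 + 18*t + 16) - (1) = 3*t**2 + 18*t + 15 changes sign at t = -1 inside [-4, 2], so split the integral there.
∫[-4,-1] (3*t**2 + 18*t + 15) dt = -27; the area of that piece is 27.
∫[-1,2] (3*t**2 + 18*t + 15) dt = 81.
Total area = 27 + 81 = 108.

108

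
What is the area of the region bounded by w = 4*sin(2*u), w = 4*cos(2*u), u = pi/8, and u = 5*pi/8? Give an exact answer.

On [pi/8, 5*pi/8], (4*sin(2*u)) - (4*cos(2*u)) = 4*sin(2*u) - 4*cos(2*u) is ≥ 0 throughout, so the area is a single integral of |4*sin(2*u) - 4*cos(2*u)|.
∫[pi/8,5*pi/8] (4*sin(2*u) - 4*cos(2*u)) du = 4*sqrt(2).

4*sqrt(2)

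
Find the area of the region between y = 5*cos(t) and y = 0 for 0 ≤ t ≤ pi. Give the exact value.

10

The difference (5*cos(t)) - (0) = 5*cos(t) changes sign at t = pi/2 inside [0, pi], so split the integral there.
∫[0,pi/2] (5*cos(t)) dt = 5.
∫[pi/2,pi] (5*cos(t)) dt = -5; the area of that piece is 5.
Total area = 5 + 5 = 10.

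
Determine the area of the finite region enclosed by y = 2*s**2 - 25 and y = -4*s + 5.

512/3

Set the curves equal: 2*s**2 - 25 = -4*s + 5, so 2*s**2 + 4*s - 30 = 0, which factors as 2*(s - 3)*(s + 5) = 0. The curves meet at s = -5, 3.
On [-5, 3], y = -4*s + 5 is on top; that piece has area ∫[-5,3] (-(2*s**2 + 4*s - 30)) ds = 512/3.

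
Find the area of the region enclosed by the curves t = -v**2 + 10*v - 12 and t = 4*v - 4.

Both boundary curves give t as a function of v, so integrate with respect to v. Setting them equal: -v**2 + 6*v - 8 = 0, i.e. -(v - 4)*(v - 2) = 0, so they meet at v = 2, 4.
For v in [2, 4], t = -v**2 + 10*v - 12 is on the right; area = ∫[2,4] (-v**2 + 6*v - 8) dv = 4/3.

4/3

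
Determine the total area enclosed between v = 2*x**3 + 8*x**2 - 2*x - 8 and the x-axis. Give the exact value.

253/6

The curve meets the x-axis where 2*x**3 + 8*x**2 - 2*x - 8 = 0, i.e. 2*(x - 1)*(x + 1)*(x + 4) = 0, at x = -4, -1, 1.
On [-4, -1] the curve lies above the axis; ∫[-4,-1] (2*x**3 + 8*x**2 - 2*x - 8) dx = 63/2, giving area 63/2.
On [-1, 1] the curve lies below the axis; ∫[-1,1] (2*x**3 + 8*x**2 - 2*x - 8) dx = -32/3, giving area 32/3.
Total area = 63/2 + 32/3 = 253/6.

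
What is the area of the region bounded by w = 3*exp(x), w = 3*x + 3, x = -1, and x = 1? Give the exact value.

-6 - 3*exp(-1) + 3*exp(1)

On [-1, 1], (3*exp(x)) - (3*x + 3) = -3*x + 3*exp(x) - 3 is ≥ 0 throughout, so the area is a single integral of |-3*x + 3*exp(x) - 3|.
∫[-1,1] (-3*x + 3*exp(x) - 3) dx = -6 - 3*exp(-1) + 3*exp(1).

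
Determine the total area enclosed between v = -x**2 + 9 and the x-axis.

The curve meets the x-axis where -x**2 + 9 = 0, i.e. -(x - 3)*(x + 3) = 0, at x = -3, 3.
On [-3, 3] the curve lies above the axis; ∫[-3,3] (-x**2 + 9) dx = 36, giving area 36.

36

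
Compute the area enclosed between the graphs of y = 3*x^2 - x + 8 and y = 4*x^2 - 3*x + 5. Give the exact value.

Set the curves equal: 3*x^2 - x + 8 = 4*x^2 - 3*x + 5, so -x^2 + 2*x + 3 = 0, which factors as -(x - 3)*(x + 1) = 0. The curves meet at x = -1, 3.
On [-1, 3], y = 3*x^2 - x + 8 is on top; that piece has area ∫[-1,3] (-x^2 + 2*x + 3) dx = 32/3.

32/3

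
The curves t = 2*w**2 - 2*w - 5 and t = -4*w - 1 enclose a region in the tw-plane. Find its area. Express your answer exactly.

9

Both boundary curves give t as a function of w, so integrate with respect to w. Setting them equal: 2*w**2 + 2*w - 4 = 0, i.e. 2*(w - 1)*(w + 2) = 0, so they meet at w = -2, 1.
For w in [-2, 1], t = 2*w**2 - 2*w - 5 is on the left; area = ∫[-2,1] (-(2*w**2 + 2*w - 4)) dw = 9.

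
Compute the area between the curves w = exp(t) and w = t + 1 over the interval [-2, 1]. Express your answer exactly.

On [-2, 1], (exp(t)) - (t + 1) = -t + exp(t) - 1 is ≥ 0 throughout, so the area is a single integral of |-t + exp(t) - 1|.
∫[-2,1] (-t + exp(t) - 1) dt = -3/2 - exp(-2) + exp(1).

-3/2 - exp(-2) + exp(1)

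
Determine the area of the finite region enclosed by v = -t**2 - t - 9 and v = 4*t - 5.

Set the curves equal: -t**2 - t - 9 = 4*t - 5, so -t**2 - 5*t - 4 = 0, which factors as -(t + 1)*(t + 4) = 0. The curves meet at t = -4, -1.
On [-4, -1], v = -t**2 - t - 9 is on top; that piece has area ∫[-4,-1] (-t**2 - 5*t - 4) dt = 9/2.

9/2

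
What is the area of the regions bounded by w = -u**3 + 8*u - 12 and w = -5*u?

407/4

Set the curves equal: -u**3 + 8*u - 12 = -5*u, so -u**3 + 13*u - 12 = 0, which factors as -(u - 3)*(u - 1)*(u + 4) = 0. The curves meet at u = -4, 1, 3.
On [-4, 1], w = -5*u is on top; that piece has area ∫[-4,1] (-(-u**3 + 13*u - 12)) du = 375/4.
On [1, 3], w = -u**3 + 8*u - 12 is on top; that piece has area ∫[1,3] (-u**3 + 13*u - 12) du = 8.
Total enclosed area = 375/4 + 8 = 407/4.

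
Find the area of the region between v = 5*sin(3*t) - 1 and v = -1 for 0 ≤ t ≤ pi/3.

On [0, pi/3], (5*sin(3*t) - 1) - (-1) = 5*sin(3*t) is ≥ 0 throughout, so the area is a single integral of |5*sin(3*t)|.
∫[0,pi/3] (5*sin(3*t)) dt = 10/3.

10/3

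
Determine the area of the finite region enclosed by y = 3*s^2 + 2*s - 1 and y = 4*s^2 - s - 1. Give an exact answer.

9/2

Set the curves equal: 3*s^2 + 2*s - 1 = 4*s^2 - s - 1, so -s^2 + 3*s = 0, which factors as -s*(s - 3) = 0. The curves meet at s = 0, 3.
On [0, 3], y = 3*s^2 + 2*s - 1 is on top; that piece has area ∫[0,3] (-s^2 + 3*s) ds = 9/2.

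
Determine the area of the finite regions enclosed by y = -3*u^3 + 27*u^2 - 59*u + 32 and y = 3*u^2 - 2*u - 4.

Set the curves equal: -3*u^3 + 27*u^2 - 59*u + 32 = 3*u^2 - 2*u - 4, so -3*u^3 + 24*u^2 - 57*u + 36 = 0, which factors as -3*(u - 4)*(u - 3)*(u - 1) = 0. The curves meet at u = 1, 3, 4.
On [1, 3], y = 3*u^2 - 2*u - 4 is on top; that piece has area ∫[1,3] (-(-3*u^3 + 24*u^2 - 57*u + 36)) du = 8.
On [3, 4], y = -3*u^3 + 27*u^2 - 59*u + 32 is on top; that piece has area ∫[3,4] (-3*u^3 + 24*u^2 - 57*u + 36) du = 5/4.
Total enclosed area = 8 + 5/4 = 37/4.

37/4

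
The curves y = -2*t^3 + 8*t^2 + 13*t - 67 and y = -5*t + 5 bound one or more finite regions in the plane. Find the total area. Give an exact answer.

1741/6

Set the curves equal: -2*t^3 + 8*t^2 + 13*t - 67 = -5*t + 5, so -2*t^3 + 8*t^2 + 18*t - 72 = 0, which factors as -2*(t - 4)*(t - 3)*(t + 3) = 0. The curves meet at t = -3, 3, 4.
On [-3, 3], y = -5*t + 5 is on top; that piece has area ∫[-3,3] (-(-2*t^3 + 8*t^2 + 18*t - 72)) dt = 288.
On [3, 4], y = -2*t^3 + 8*t^2 + 13*t - 67 is on top; that piece has area ∫[3,4] (-2*t^3 + 8*t^2 + 18*t - 72) dt = 13/6.
Total enclosed area = 288 + 13/6 = 1741/6.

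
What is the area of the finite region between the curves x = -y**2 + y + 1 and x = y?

Both boundary curves give x as a function of y, so integrate with respect to y. Setting them equal: -y**2 + 1 = 0, i.e. -(y - 1)*(y + 1) = 0, so they meet at y = -1, 1.
For y in [-1, 1], x = -y**2 + y + 1 is on the right; area = ∫[-1,1] (-y**2 + 1) dy = 4/3.

4/3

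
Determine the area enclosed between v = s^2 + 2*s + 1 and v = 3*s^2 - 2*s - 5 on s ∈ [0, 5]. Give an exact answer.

The difference (s^2 + 2*s + 1) - (3*s^2 - 2*s - 5) = -2*s^2 + 4*s + 6 changes sign at s = 3 inside [0, 5], so split the integral there.
∫[0,3] (-2*s^2 + 4*s + 6) ds = 18.
∫[3,5] (-2*s^2 + 4*s + 6) ds = -64/3; the area of that piece is 64/3.
Total area = 18 + 64/3 = 118/3.

118/3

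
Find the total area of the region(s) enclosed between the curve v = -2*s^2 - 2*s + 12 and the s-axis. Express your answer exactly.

125/3

The curve meets the s-axis where -2*s^2 - 2*s + 12 = 0, i.e. -2*(s - 2)*(s + 3) = 0, at s = -3, 2.
On [-3, 2] the curve lies above the axis; ∫[-3,2] (-2*s^2 - 2*s + 12) ds = 125/3, giving area 125/3.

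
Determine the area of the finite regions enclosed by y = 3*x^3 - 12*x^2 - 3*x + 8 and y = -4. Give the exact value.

253/4

Set the curves equal: 3*x^3 - 12*x^2 - 3*x + 8 = -4, so 3*x^3 - 12*x^2 - 3*x + 12 = 0, which factors as 3*(x - 4)*(x - 1)*(x + 1) = 0. The curves meet at x = -1, 1, 4.
On [-1, 1], y = 3*x^3 - 12*x^2 - 3*x + 8 is on top; that piece has area ∫[-1,1] (3*x^3 - 12*x^2 - 3*x + 12) dx = 16.
On [1, 4], y = -4 is on top; that piece has area ∫[1,4] (-(3*x^3 - 12*x^2 - 3*x + 12)) dx = 189/4.
Total enclosed area = 16 + 189/4 = 253/4.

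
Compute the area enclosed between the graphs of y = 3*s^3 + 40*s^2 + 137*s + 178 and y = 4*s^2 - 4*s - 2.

Set the curves equal: 3*s^3 + 40*s^2 + 137*s + 178 = 4*s^2 - 4*s - 2, so 3*s^3 + 36*s^2 + 141*s + 180 = 0, which factors as 3*(s + 3)*(s + 4)*(s + 5) = 0. The curves meet at s = -5, -4, -3.
On [-5, -4], y = 3*s^3 + 40*s^2 + 137*s + 178 is on top; that piece has area ∫[-5,-4] (3*s^3 + 36*s^2 + 141*s + 180) ds = 3/4.
On [-4, -3], y = 4*s^2 - 4*s - 2 is on top; that piece has area ∫[-4,-3] (-(3*s^3 + 36*s^2 + 141*s + 180)) ds = 3/4.
Total enclosed area = 3/4 + 3/4 = 3/2.

3/2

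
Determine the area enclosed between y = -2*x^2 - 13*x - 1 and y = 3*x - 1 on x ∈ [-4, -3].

94/3

On [-4, -3], (-2*x^2 - 13*x - 1) - (3*x - 1) = -2*x^2 - 16*x is ≥ 0 throughout, so the area is a single integral of |-2*x^2 - 16*x|.
∫[-4,-3] (-2*x^2 - 16*x) dx = 94/3.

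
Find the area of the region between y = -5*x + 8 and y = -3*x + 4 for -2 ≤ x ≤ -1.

7

On [-2, -1], (-5*x + 8) - (-3*x + 4) = -2*x + 4 is ≥ 0 throughout, so the area is a single integral of |-2*x + 4|.
∫[-2,-1] (-2*x + 4) dx = 7.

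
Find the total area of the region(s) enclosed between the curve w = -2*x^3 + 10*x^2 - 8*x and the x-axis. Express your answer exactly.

The curve meets the x-axis where -2*x^3 + 10*x^2 - 8*x = 0, i.e. -2*x*(x - 4)*(x - 1) = 0, at x = 0, 1, 4.
On [0, 1] the curve lies below the axis; ∫[0,1] (-2*x^3 + 10*x^2 - 8*x) dx = -7/6, giving area 7/6.
On [1, 4] the curve lies above the axis; ∫[1,4] (-2*x^3 + 10*x^2 - 8*x) dx = 45/2, giving area 45/2.
Total area = 7/6 + 45/2 = 71/3.

71/3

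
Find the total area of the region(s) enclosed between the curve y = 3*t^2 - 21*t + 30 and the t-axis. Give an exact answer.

The curve meets the t-axis where 3*t^2 - 21*t + 30 = 0, i.e. 3*(t - 5)*(t - 2) = 0, at t = 2, 5.
On [2, 5] the curve lies below the axis; ∫[2,5] (3*t^2 - 21*t + 30) dt = -27/2, giving area 27/2.

27/2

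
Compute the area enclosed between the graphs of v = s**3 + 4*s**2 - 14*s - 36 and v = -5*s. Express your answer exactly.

1741/12

Set the curves equal: s**3 + 4*s**2 - 14*s - 36 = -5*s, so s**3 + 4*s**2 - 9*s - 36 = 0, which factors as (s - 3)*(s + 3)*(s + 4) = 0. The curves meet at s = -4, -3, 3.
On [-4, -3], v = s**3 + 4*s**2 - 14*s - 36 is on top; that piece has area ∫[-4,-3] (s**3 + 4*s**2 - 9*s - 36) ds = 13/12.
On [-3, 3], v = -5*s is on top; that piece has area ∫[-3,3] (-(s**3 + 4*s**2 - 9*s - 36)) ds = 144.
Total enclosed area = 13/12 + 144 = 1741/12.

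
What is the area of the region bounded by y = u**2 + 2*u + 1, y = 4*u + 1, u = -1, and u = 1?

2

The difference (u**2 + 2*u + 1) - (4*u + 1) = u**2 - 2*u changes sign at u = 0 inside [-1, 1], so split the integral there.
∫[-1,0] (u**2 - 2*u) du = 4/3.
∫[0,1] (u**2 - 2*u) du = -2/3; the area of that piece is 2/3.
Total area = 4/3 + 2/3 = 2.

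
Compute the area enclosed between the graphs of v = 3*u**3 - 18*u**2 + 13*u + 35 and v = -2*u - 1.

393/4

Set the curves equal: 3*u**3 - 18*u**2 + 13*u + 35 = -2*u - 1, so 3*u**3 - 18*u**2 + 15*u + 36 = 0, which factors as 3*(u - 4)*(u - 3)*(u + 1) = 0. The curves meet at u = -1, 3, 4.
On [-1, 3], v = 3*u**3 - 18*u**2 + 13*u + 35 is on top; that piece has area ∫[-1,3] (3*u**3 - 18*u**2 + 15*u + 36) du = 96.
On [3, 4], v = -2*u - 1 is on top; that piece has area ∫[3,4] (-(3*u**3 - 18*u**2 + 15*u + 36)) du = 9/4.
Total enclosed area = 96 + 9/4 = 393/4.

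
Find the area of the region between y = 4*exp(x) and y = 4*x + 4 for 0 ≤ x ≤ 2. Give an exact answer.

On [0, 2], (4*exp(x)) - (4*x + 4) = -4*x + 4*exp(x) - 4 is ≥ 0 throughout, so the area is a single integral of |-4*x + 4*exp(x) - 4|.
∫[0,2] (-4*x + 4*exp(x) - 4) dx = -20 + 4*exp(2).

-20 + 4*exp(2)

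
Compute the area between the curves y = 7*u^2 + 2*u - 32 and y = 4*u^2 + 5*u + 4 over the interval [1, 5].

79

The difference (7*u^2 + 2*u - 32) - (4*u^2 + 5*u + 4) = 3*u^2 - 3*u - 36 changes sign at u = 4 inside [1, 5], so split the integral there.
∫[1,4] (3*u^2 - 3*u - 36) du = -135/2; the area of that piece is 135/2.
∫[4,5] (3*u^2 - 3*u - 36) du = 23/2.
Total area = 135/2 + 23/2 = 79.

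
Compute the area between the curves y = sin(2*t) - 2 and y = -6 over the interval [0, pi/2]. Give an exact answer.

On [0, pi/2], (sin(2*t) - 2) - (-6) = sin(2*t) + 4 is ≥ 0 throughout, so the area is a single integral of |sin(2*t) + 4|.
∫[0,pi/2] (sin(2*t) + 4) dt = 1 + 2*pi.

1 + 2*pi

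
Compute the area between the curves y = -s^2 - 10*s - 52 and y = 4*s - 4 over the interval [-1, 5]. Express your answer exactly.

498

On [-1, 5], (-s^2 - 10*s - 52) - (4*s - 4) = -s^2 - 14*s - 48 is ≤ 0 throughout, so the area is a single integral of |-s^2 - 14*s - 48|.
∫[-1,5] (-s^2 - 14*s - 48) ds = -498; the area of that piece is 498.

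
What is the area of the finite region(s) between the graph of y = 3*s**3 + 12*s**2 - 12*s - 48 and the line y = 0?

148

The curve meets the s-axis where 3*s**3 + 12*s**2 - 12*s - 48 = 0, i.e. 3*(s - 2)*(s + 2)*(s + 4) = 0, at s = -4, -2, 2.
On [-4, -2] the curve lies above the axis; ∫[-4,-2] (3*s**3 + 12*s**2 - 12*s - 48) ds = 20, giving area 20.
On [-2, 2] the curve lies below the axis; ∫[-2,2] (3*s**3 + 12*s**2 - 12*s - 48) ds = -128, giving area 128.
Total area = 20 + 128 = 148.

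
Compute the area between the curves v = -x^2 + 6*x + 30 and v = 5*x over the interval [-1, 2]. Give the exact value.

On [-1, 2], (-x^2 + 6*x + 30) - (5*x) = -x^2 + x + 30 is ≥ 0 throughout, so the area is a single integral of |-x^2 + x + 30|.
∫[-1,2] (-x^2 + x + 30) dx = 177/2.

177/2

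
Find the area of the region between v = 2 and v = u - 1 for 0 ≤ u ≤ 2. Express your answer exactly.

4

On [0, 2], (2) - (u - 1) = -u + 3 is ≥ 0 throughout, so the area is a single integral of |-u + 3|.
∫[0,2] (-u + 3) du = 4.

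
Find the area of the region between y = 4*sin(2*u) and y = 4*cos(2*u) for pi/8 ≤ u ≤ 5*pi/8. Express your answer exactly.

4*sqrt(2)

On [pi/8, 5*pi/8], (4*sin(2*u)) - (4*cos(2*u)) = 4*sin(2*u) - 4*cos(2*u) is ≥ 0 throughout, so the area is a single integral of |4*sin(2*u) - 4*cos(2*u)|.
∫[pi/8,5*pi/8] (4*sin(2*u) - 4*cos(2*u)) du = 4*sqrt(2).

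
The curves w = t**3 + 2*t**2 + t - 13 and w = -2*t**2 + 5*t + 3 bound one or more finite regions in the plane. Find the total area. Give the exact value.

148/3

Set the curves equal: t**3 + 2*t**2 + t - 13 = -2*t**2 + 5*t + 3, so t**3 + 4*t**2 - 4*t - 16 = 0, which factors as (t - 2)*(t + 2)*(t + 4) = 0. The curves meet at t = -4, -2, 2.
On [-4, -2], w = t**3 + 2*t**2 + t - 13 is on top; that piece has area ∫[-4,-2] (t**3 + 4*t**2 - 4*t - 16) dt = 20/3.
On [-2, 2], w = -2*t**2 + 5*t + 3 is on top; that piece has area ∫[-2,2] (-(t**3 + 4*t**2 - 4*t - 16)) dt = 128/3.
Total enclosed area = 20/3 + 128/3 = 148/3.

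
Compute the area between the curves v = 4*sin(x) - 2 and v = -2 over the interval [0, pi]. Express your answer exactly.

On [0, pi], (4*sin(x) - 2) - (-2) = 4*sin(x) is ≥ 0 throughout, so the area is a single integral of |4*sin(x)|.
∫[0,pi] (4*sin(x)) dx = 8.

8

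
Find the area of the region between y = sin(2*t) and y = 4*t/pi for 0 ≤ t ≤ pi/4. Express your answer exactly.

On [0, pi/4], (sin(2*t)) - (4*t/pi) = -4*t/pi + sin(2*t) is ≥ 0 throughout, so the area is a single integral of |-4*t/pi + sin(2*t)|.
∫[0,pi/4] (-4*t/pi + sin(2*t)) dt = 1/2 - pi/8.

1/2 - pi/8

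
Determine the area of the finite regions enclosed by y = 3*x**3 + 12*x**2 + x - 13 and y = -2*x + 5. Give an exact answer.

Set the curves equal: 3*x**3 + 12*x**2 + x - 13 = -2*x + 5, so 3*x**3 + 12*x**2 + 3*x - 18 = 0, which factors as 3*(x - 1)*(x + 2)*(x + 3) = 0. The curves meet at x = -3, -2, 1.
On [-3, -2], y = 3*x**3 + 12*x**2 + x - 13 is on top; that piece has area ∫[-3,-2] (3*x**3 + 12*x**2 + 3*x - 18) dx = 7/4.
On [-2, 1], y = -2*x + 5 is on top; that piece has area ∫[-2,1] (-(3*x**3 + 12*x**2 + 3*x - 18)) dx = 135/4.
Total enclosed area = 7/4 + 135/4 = 71/2.

71/2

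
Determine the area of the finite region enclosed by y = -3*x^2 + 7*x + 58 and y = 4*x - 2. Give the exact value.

Set the curves equal: -3*x^2 + 7*x + 58 = 4*x - 2, so -3*x^2 + 3*x + 60 = 0, which factors as -3*(x - 5)*(x + 4) = 0. The curves meet at x = -4, 5.
On [-4, 5], y = -3*x^2 + 7*x + 58 is on top; that piece has area ∫[-4,5] (-3*x^2 + 3*x + 60) dx = 729/2.

729/2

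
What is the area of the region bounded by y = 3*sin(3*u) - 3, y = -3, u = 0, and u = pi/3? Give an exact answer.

2

On [0, pi/3], (3*sin(3*u) - 3) - (-3) = 3*sin(3*u) is ≥ 0 throughout, so the area is a single integral of |3*sin(3*u)|.
∫[0,pi/3] (3*sin(3*u)) du = 2.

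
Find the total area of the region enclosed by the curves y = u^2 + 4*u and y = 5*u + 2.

Set the curves equal: u^2 + 4*u = 5*u + 2, so u^2 - u - 2 = 0, which factors as (u - 2)*(u + 1) = 0. The curves meet at u = -1, 2.
On [-1, 2], y = 5*u + 2 is on top; that piece has area ∫[-1,2] (-(u^2 - u - 2)) du = 9/2.

9/2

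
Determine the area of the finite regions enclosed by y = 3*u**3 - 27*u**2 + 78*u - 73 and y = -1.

3/2

Set the curves equal: 3*u**3 - 27*u**2 + 78*u - 73 = -1, so 3*u**3 - 27*u**2 + 78*u - 72 = 0, which factors as 3*(u - 4)*(u - 3)*(u - 2) = 0. The curves meet at u = 2, 3, 4.
On [2, 3], y = 3*u**3 - 27*u**2 + 78*u - 73 is on top; that piece has area ∫[2,3] (3*u**3 - 27*u**2 + 78*u - 72) du = 3/4.
On [3, 4], y = -1 is on top; that piece has area ∫[3,4] (-(3*u**3 - 27*u**2 + 78*u - 72)) du = 3/4.
Total enclosed area = 3/4 + 3/4 = 3/2.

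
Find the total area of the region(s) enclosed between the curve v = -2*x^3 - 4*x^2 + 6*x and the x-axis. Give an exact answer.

The curve meets the x-axis where -2*x^3 - 4*x^2 + 6*x = 0, i.e. -2*x*(x - 1)*(x + 3) = 0, at x = -3, 0, 1.
On [-3, 0] the curve lies below the axis; ∫[-3,0] (-2*x^3 - 4*x^2 + 6*x) dx = -45/2, giving area 45/2.
On [0, 1] the curve lies above the axis; ∫[0,1] (-2*x^3 - 4*x^2 + 6*x) dx = 7/6, giving area 7/6.
Total area = 45/2 + 7/6 = 71/3.

71/3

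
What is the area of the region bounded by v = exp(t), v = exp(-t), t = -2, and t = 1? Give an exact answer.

-4 + exp(-2) + exp(-1) + exp(1) + exp(2)

The difference (exp(t)) - (exp(-t)) = exp(t) - exp(-t) changes sign at t = 0 inside [-2, 1], so split the integral there.
∫[-2,0] (exp(t) - exp(-t)) dt = -exp(2) - exp(-2) + 2; the area of that piece is -2 + exp(-2) + exp(2).
∫[0,1] (exp(t) - exp(-t)) dt = -2 + exp(-1) + exp(1).
Total area = (-2 + exp(-2) + exp(2)) + (-2 + exp(-1) + exp(1)) = -4 + exp(-2) + exp(-1) + exp(1) + exp(2).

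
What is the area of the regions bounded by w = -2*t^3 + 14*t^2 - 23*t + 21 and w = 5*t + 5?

Set the curves equal: -2*t^3 + 14*t^2 - 23*t + 21 = 5*t + 5, so -2*t^3 + 14*t^2 - 28*t + 16 = 0, which factors as -2*(t - 4)*(t - 2)*(t - 1) = 0. The curves meet at t = 1, 2, 4.
On [1, 2], w = 5*t + 5 is on top; that piece has area ∫[1,2] (-(-2*t^3 + 14*t^2 - 28*t + 16)) dt = 5/6.
On [2, 4], w = -2*t^3 + 14*t^2 - 23*t + 21 is on top; that piece has area ∫[2,4] (-2*t^3 + 14*t^2 - 28*t + 16) dt = 16/3.
Total enclosed area = 5/6 + 16/3 = 37/6.

37/6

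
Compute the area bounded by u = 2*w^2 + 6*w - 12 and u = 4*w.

125/3

Both boundary curves give u as a function of w, so integrate with respect to w. Setting them equal: 2*w^2 + 2*w - 12 = 0, i.e. 2*(w - 2)*(w + 3) = 0, so they meet at w = -3, 2.
For w in [-3, 2], u = 2*w^2 + 6*w - 12 is on the left; area = ∫[-3,2] (-(2*w^2 + 2*w - 12)) dw = 125/3.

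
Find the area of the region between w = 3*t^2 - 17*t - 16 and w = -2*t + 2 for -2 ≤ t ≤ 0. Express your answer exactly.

21

The difference (3*t^2 - 17*t - 16) - (-2*t + 2) = 3*t^2 - 15*t - 18 changes sign at t = -1 inside [-2, 0], so split the integral there.
∫[-2,-1] (3*t^2 - 15*t - 18) dt = 23/2.
∫[-1,0] (3*t^2 - 15*t - 18) dt = -19/2; the area of that piece is 19/2.
Total area = 23/2 + 19/2 = 21.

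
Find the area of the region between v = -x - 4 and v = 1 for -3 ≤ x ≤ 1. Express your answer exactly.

16

On [-3, 1], (-x - 4) - (1) = -x - 5 is ≤ 0 throughout, so the area is a single integral of |-x - 5|.
∫[-3,1] (-x - 5) dx = -16; the area of that piece is 16.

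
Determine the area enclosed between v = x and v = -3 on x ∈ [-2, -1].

3/2

On [-2, -1], (x) - (-3) = x + 3 is ≥ 0 throughout, so the area is a single integral of |x + 3|.
∫[-2,-1] (x + 3) dx = 3/2.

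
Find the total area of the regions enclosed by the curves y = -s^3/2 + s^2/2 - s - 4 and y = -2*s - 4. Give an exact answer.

Set the curves equal: -s^3/2 + s^2/2 - s - 4 = -2*s - 4, so -s^3/2 + s^2/2 + s = 0, which factors as -s*(s - 2)*(s + 1)/2 = 0. The curves meet at s = -1, 0, 2.
On [-1, 0], y = -2*s - 4 is on top; that piece has area ∫[-1,0] (-(-s^3/2 + s^2/2 + s)) ds = 5/24.
On [0, 2], y = -s^3/2 + s^2/2 - s - 4 is on top; that piece has area ∫[0,2] (-s^3/2 + s^2/2 + s) ds = 4/3.
Total enclosed area = 5/24 + 4/3 = 37/24.

37/24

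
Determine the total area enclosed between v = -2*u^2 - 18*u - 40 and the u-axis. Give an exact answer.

The curve meets the u-axis where -2*u^2 - 18*u - 40 = 0, i.e. -2*(u + 4)*(u + 5) = 0, at u = -5, -4.
On [-5, -4] the curve lies above the axis; ∫[-5,-4] (-2*u^2 - 18*u - 40) du = 1/3, giving area 1/3.

1/3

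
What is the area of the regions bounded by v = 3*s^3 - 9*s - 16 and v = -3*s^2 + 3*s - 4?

Set the curves equal: 3*s^3 - 9*s - 16 = -3*s^2 + 3*s - 4, so 3*s^3 + 3*s^2 - 12*s - 12 = 0, which factors as 3*(s - 2)*(s + 1)*(s + 2) = 0. The curves meet at s = -2, -1, 2.
On [-2, -1], v = 3*s^3 - 9*s - 16 is on top; that piece has area ∫[-2,-1] (3*s^3 + 3*s^2 - 12*s - 12) ds = 7/4.
On [-1, 2], v = -3*s^2 + 3*s - 4 is on top; that piece has area ∫[-1,2] (-(3*s^3 + 3*s^2 - 12*s - 12)) ds = 135/4.
Total enclosed area = 7/4 + 135/4 = 71/2.

71/2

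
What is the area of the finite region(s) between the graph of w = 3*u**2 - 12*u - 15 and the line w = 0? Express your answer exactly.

108

The curve meets the u-axis where 3*u**2 - 12*u - 15 = 0, i.e. 3*(u - 5)*(u + 1) = 0, at u = -1, 5.
On [-1, 5] the curve lies below the axis; ∫[-1,5] (3*u**2 - 12*u - 15) du = -108, giving area 108.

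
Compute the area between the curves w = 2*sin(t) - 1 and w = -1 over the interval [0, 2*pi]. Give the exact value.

8

The difference (2*sin(t) - 1) - (-1) = 2*sin(t) changes sign at t = pi inside [0, 2*pi], so split the integral there.
∫[0,pi] (2*sin(t)) dt = 4.
∫[pi,2*pi] (2*sin(t)) dt = -4; the area of that piece is 4.
Total area = 4 + 4 = 8.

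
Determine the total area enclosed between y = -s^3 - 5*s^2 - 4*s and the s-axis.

The curve meets the s-axis where -s^3 - 5*s^2 - 4*s = 0, i.e. -s*(s + 1)*(s + 4) = 0, at s = -4, -1, 0.
On [-4, -1] the curve lies below the axis; ∫[-4,-1] (-s^3 - 5*s^2 - 4*s) ds = -45/4, giving area 45/4.
On [-1, 0] the curve lies above the axis; ∫[-1,0] (-s^3 - 5*s^2 - 4*s) ds = 7/12, giving area 7/12.
Total area = 45/4 + 7/12 = 71/6.

71/6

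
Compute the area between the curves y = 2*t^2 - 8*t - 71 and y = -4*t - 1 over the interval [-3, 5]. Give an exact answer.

1472/3

On [-3, 5], (2*t^2 - 8*t - 71) - (-4*t - 1) = 2*t^2 - 4*t - 70 is ≤ 0 throughout, so the area is a single integral of |2*t^2 - 4*t - 70|.
∫[-3,5] (2*t^2 - 4*t - 70) dt = -1472/3; the area of that piece is 1472/3.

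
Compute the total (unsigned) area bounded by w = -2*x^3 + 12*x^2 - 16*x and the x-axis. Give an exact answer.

The curve meets the x-axis where -2*x^3 + 12*x^2 - 16*x = 0, i.e. -2*x*(x - 4)*(x - 2) = 0, at x = 0, 2, 4.
On [0, 2] the curve lies below the axis; ∫[0,2] (-2*x^3 + 12*x^2 - 16*x) dx = -8, giving area 8.
On [2, 4] the curve lies above the axis; ∫[2,4] (-2*x^3 + 12*x^2 - 16*x) dx = 8, giving area 8.
Total area = 8 + 8 = 16.

16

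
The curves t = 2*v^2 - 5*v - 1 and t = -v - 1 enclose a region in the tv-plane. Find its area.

Both boundary curves give t as a function of v, so integrate with respect to v. Setting them equal: 2*v^2 - 4*v = 0, i.e. 2*v*(v - 2) = 0, so they meet at v = 0, 2.
For v in [0, 2], t = 2*v^2 - 5*v - 1 is on the left; area = ∫[0,2] (-(2*v^2 - 4*v)) dv = 8/3.

8/3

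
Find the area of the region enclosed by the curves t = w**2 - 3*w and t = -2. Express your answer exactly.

Both boundary curves give t as a function of w, so integrate with respect to w. Setting them equal: w**2 - 3*w + 2 = 0, i.e. (w - 2)*(w - 1) = 0, so they meet at w = 1, 2.
For w in [1, 2], t = w**2 - 3*w is on the left; area = ∫[1,2] (-(w**2 - 3*w + 2)) dw = 1/6.

1/6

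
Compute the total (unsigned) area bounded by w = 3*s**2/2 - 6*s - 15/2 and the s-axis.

The curve meets the s-axis where 3*s**2/2 - 6*s - 15/2 = 0, i.e. 3*(s - 5)*(s + 1)/2 = 0, at s = -1, 5.
On [-1, 5] the curve lies below the axis; ∫[-1,5] (3*s**2/2 - 6*s - 15/2) ds = -54, giving area 54.

54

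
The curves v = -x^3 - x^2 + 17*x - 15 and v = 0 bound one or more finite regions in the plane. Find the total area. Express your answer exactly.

Set the curves equal: -x^3 - x^2 + 17*x - 15 = 0, so -x^3 - x^2 + 17*x - 15 = 0, which factors as -(x - 3)*(x - 1)*(x + 5) = 0. The curves meet at x = -5, 1, 3.
On [-5, 1], v = 0 is on top; that piece has area ∫[-5,1] (-(-x^3 - x^2 + 17*x - 15)) dx = 180.
On [1, 3], v = -x^3 - x^2 + 17*x - 15 is on top; that piece has area ∫[1,3] (-x^3 - x^2 + 17*x - 15) dx = 28/3.
Total enclosed area = 180 + 28/3 = 568/3.

568/3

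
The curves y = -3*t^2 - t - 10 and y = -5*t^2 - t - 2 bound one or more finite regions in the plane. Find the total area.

64/3

Set the curves equal: -3*t^2 - t - 10 = -5*t^2 - t - 2, so 2*t^2 - 8 = 0, which factors as 2*(t - 2)*(t + 2) = 0. The curves meet at t = -2, 2.
On [-2, 2], y = -5*t^2 - t - 2 is on top; that piece has area ∫[-2,2] (-(2*t^2 - 8)) dt = 64/3.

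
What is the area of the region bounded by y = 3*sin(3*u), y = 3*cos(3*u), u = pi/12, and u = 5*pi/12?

On [pi/12, 5*pi/12], (3*sin(3*u)) - (3*cos(3*u)) = 3*sin(3*u) - 3*cos(3*u) is ≥ 0 throughout, so the area is a single integral of |3*sin(3*u) - 3*cos(3*u)|.
∫[pi/12,5*pi/12] (3*sin(3*u) - 3*cos(3*u)) du = 2*sqrt(2).

2*sqrt(2)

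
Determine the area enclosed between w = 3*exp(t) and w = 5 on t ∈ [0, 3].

The difference (3*exp(t)) - (5) = 3*exp(t) - 5 changes sign at t = log(5/3) inside [0, 3], so split the integral there.
∫[0,log(5/3)] (3*exp(t) - 5) dt = log(243/3125) + 2; the area of that piece is -2 + log(3125/243).
∫[log(5/3),3] (3*exp(t) - 5) dt = -20 - 5*log(3) + 5*log(5) + 3*exp(3).
Total area = (-2 + log(3125/243)) + (-20 - 5*log(3) + 5*log(5) + 3*exp(3)) = -22 - 10*log(3) + 10*log(5) + 3*exp(3).

-22 - 10*log(3) + 10*log(5) + 3*exp(3)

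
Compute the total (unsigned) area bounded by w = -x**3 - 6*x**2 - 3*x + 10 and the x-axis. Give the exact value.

81/2

The curve meets the x-axis where -x**3 - 6*x**2 - 3*x + 10 = 0, i.e. -(x - 1)*(x + 2)*(x + 5) = 0, at x = -5, -2, 1.
On [-5, -2] the curve lies below the axis; ∫[-5,-2] (-x**3 - 6*x**2 - 3*x + 10) dx = -81/4, giving area 81/4.
On [-2, 1] the curve lies above the axis; ∫[-2,1] (-x**3 - 6*x**2 - 3*x + 10) dx = 81/4, giving area 81/4.
Total area = 81/4 + 81/4 = 81/2.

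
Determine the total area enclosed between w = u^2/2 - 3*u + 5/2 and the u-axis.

The curve meets the u-axis where u^2/2 - 3*u + 5/2 = 0, i.e. (u - 5)*(u - 1)/2 = 0, at u = 1, 5.
On [1, 5] the curve lies below the axis; ∫[1,5] (u^2/2 - 3*u + 5/2) du = -16/3, giving area 16/3.

16/3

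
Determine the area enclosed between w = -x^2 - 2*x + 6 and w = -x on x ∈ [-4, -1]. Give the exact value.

The difference (-x^2 - 2*x + 6) - (-x) = -x^2 - x + 6 changes sign at x = -3 inside [-4, -1], so split the integral there.
∫[-4,-3] (-x^2 - x + 6) dx = -17/6; the area of that piece is 17/6.
∫[-3,-1] (-x^2 - x + 6) dx = 22/3.
Total area = 17/6 + 22/3 = 61/6.

61/6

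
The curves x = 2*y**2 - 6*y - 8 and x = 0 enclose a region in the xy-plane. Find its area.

Both boundary curves give x as a function of y, so integrate with respect to y. Setting them equal: 2*y**2 - 6*y - 8 = 0, i.e. 2*(y - 4)*(y + 1) = 0, so they meet at y = -1, 4.
For y in [-1, 4], x = 2*y**2 - 6*y - 8 is on the left; area = ∫[-1,4] (-(2*y**2 - 6*y - 8)) dy = 125/3.

125/3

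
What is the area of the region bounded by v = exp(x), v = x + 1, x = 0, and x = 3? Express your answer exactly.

-17/2 + exp(3)

On [0, 3], (exp(x)) - (x + 1) = -x + exp(x) - 1 is ≥ 0 throughout, so the area is a single integral of |-x + exp(x) - 1|.
∫[0,3] (-x + exp(x) - 1) dx = -17/2 + exp(3).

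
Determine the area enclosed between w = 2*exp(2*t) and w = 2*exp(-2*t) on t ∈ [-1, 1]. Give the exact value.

The difference (2*exp(2*t)) - (2*exp(-2*t)) = 2*exp(2*t) - 2*exp(-2*t) changes sign at t = 0 inside [-1, 1], so split the integral there.
∫[-1,0] (2*exp(2*t) - 2*exp(-2*t)) dt = -exp(2) - exp(-2) + 2; the area of that piece is -2 + exp(-2) + exp(2).
∫[0,1] (2*exp(2*t) - 2*exp(-2*t)) dt = -2 + exp(-2) + exp(2).
Total area = (-2 + exp(-2) + exp(2)) + (-2 + exp(-2) + exp(2)) = -4 + 2*exp(-2) + 2*exp(2).

-4 + 2*exp(-2) + 2*exp(2)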